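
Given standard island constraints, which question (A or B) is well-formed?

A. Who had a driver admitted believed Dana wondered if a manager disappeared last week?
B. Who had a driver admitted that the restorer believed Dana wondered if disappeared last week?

In B, the wh-phrase is extracted from inside a wh-island (introduced by "if"), which blocks movement.
In A, the extraction path crosses only that-complement boundaries, which are transparent.
So A is grammatical.

A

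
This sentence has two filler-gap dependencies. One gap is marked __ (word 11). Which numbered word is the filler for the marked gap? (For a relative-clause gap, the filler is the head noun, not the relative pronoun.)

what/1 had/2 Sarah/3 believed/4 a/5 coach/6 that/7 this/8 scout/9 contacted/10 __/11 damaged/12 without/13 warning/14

The marked gap is inside the relative clause, the direct object of "contacted".
Its filler is the head noun "coach" (via "that"), at word 6.
(The other dependency links word 1 to a gap after word 12.)

6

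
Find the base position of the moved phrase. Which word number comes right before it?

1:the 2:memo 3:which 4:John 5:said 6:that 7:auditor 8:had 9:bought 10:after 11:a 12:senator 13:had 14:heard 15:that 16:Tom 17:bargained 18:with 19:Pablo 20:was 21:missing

9

The displaced element is "the memo" (word 2).
It is linked across 1 clause boundary (Ø).
It functions as the direct object of "bought", so the gap sits immediately after word 9 ("bought").
Base order: John said that auditor had bought the memo after a senator had heard that Tom bargained with Pablo.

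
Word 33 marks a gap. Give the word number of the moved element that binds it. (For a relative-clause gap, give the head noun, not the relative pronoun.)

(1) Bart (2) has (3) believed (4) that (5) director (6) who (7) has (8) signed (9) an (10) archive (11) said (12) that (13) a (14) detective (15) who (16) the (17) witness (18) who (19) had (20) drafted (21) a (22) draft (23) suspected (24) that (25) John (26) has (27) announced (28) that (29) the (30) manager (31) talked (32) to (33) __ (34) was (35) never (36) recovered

14

The gap at 33 is the prepositional object of "talked", inside a relative clause.
The relative pronoun is "who" (word 15); it is bound by the head noun immediately before it.
Its filler is the head noun "detective", at word 14.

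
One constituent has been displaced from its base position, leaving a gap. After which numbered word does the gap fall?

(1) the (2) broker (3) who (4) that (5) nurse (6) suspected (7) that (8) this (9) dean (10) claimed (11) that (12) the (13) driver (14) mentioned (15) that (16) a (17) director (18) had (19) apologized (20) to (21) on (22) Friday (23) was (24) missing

20

The displaced element is "the broker" (word 2).
It is linked across 3 clause boundaries (that → that → that).
It functions as the object of the preposition "to" of "apologized", so the gap sits immediately after word 20 ("to").
Base order: That nurse suspected that this dean claimed that the driver mentioned that a director had apologized to the broker on Friday.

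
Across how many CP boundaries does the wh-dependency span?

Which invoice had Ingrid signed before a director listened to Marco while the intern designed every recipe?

"which invoice" originates inside the matrix clause — no clause boundary is crossed.

0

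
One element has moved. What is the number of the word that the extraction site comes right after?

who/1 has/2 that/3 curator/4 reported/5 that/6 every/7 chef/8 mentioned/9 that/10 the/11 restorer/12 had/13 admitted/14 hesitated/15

The displaced element is "who" (word 1).
It is linked across 3 clause boundaries (that → that → Ø).
It functions as the subject of "hesitated", so the gap sits immediately after word 14 ("admitted").
Base order: That curator has reported that every chef mentioned that the restorer had admitted who hesitated.

14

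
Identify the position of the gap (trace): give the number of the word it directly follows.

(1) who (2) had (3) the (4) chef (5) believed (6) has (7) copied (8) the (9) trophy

The displaced element is "who" (word 1).
It is linked across 1 clause boundary (Ø).
It functions as the subject of "copied", so the gap sits immediately after word 5 ("believed").
Base order: The chef had believed who has copied the trophy.

5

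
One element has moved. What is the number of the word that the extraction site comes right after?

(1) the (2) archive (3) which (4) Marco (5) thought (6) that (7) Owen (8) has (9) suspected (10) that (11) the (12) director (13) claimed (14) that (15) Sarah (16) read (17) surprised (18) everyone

16

The displaced element is "the archive" (word 2).
It is linked across 3 clause boundaries (that → that → that).
It functions as the direct object of "read", so the gap sits immediately after word 16 ("read").
Base order: Marco thought that Owen has suspected that the director claimed that Sarah read the archive.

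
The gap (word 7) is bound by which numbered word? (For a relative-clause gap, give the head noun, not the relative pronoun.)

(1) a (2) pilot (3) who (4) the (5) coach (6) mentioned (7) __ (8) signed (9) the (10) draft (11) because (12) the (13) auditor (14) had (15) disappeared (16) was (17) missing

The gap at 7 is the subject of "signed", inside a relative clause.
The relative pronoun is "who" (word 3); it is bound by the head noun immediately before it.
Its filler is the head noun "pilot", at word 2.

2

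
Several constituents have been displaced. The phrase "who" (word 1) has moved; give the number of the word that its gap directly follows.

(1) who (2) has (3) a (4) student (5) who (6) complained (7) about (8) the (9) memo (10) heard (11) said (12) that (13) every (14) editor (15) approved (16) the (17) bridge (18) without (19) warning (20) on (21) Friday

10

The displaced element is "who" (word 1).
It is linked across 1 clause boundary (Ø).
It functions as the subject of "said", so the gap sits immediately after word 10 ("heard").
Base order: A student who complained about the memo has heard that who said that every editor approved the bridge without warning on Friday.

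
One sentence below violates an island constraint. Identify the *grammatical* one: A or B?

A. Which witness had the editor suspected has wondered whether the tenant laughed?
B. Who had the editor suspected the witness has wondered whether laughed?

In B, the wh-phrase is extracted from inside a wh-island (introduced by "whether"), which blocks movement.
In A, the extraction path crosses only that-complement boundaries, which are transparent.
So A is grammatical.

A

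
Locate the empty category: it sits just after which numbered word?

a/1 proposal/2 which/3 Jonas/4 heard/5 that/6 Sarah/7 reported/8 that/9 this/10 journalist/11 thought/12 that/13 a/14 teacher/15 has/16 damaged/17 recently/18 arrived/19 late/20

17

The displaced element is "a proposal" (word 2).
It is linked across 3 clause boundaries (that → that → that).
It functions as the direct object of "damaged", so the gap sits immediately after word 17 ("damaged").
Base order: Jonas heard that Sarah reported that this journalist thought that a teacher has damaged a proposal recently.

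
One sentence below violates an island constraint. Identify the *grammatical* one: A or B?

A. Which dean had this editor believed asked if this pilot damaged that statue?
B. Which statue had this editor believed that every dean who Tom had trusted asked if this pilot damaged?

In B, the wh-phrase is extracted from inside a wh-island (introduced by "if"), which blocks movement.
In A, the extraction path crosses only that-complement boundaries, which are transparent.
So A is grammatical.

A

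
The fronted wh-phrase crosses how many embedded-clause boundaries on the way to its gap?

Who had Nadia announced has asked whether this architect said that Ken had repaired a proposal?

"who" is extracted from the subject of "asked".
Boundaries crossed, outermost first: [Ø] — 1 in total.

1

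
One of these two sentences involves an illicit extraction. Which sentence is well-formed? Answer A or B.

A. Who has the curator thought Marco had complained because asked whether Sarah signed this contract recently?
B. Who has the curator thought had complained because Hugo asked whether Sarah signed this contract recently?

In A, the wh-phrase is extracted from inside an adjunct island (introduced by "because"), which blocks movement.
In B, the extraction path crosses only that-complement boundaries, which are transparent.
So B is grammatical.

B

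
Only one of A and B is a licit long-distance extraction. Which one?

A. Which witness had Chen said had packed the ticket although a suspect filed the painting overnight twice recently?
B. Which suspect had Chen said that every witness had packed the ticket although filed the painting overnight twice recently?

A

In B, the wh-phrase is extracted from inside an adjunct island (introduced by "although"), which blocks movement.
In A, the extraction path crosses only that-complement boundaries, which are transparent.
So A is grammatical.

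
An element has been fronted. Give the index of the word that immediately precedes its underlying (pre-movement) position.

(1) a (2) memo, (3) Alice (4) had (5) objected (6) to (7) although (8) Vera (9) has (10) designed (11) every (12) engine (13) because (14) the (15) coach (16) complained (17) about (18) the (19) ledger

The displaced element is "a memo" (word 2).
It functions as the object of the preposition "to" of "objected", so the gap sits immediately after word 6 ("to").
Base order: Alice had objected to a memo although Vera has designed every engine because the coach complained about the ledger.

6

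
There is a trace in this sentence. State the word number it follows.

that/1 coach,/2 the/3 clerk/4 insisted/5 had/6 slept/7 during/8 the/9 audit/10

The displaced element is "that coach" (word 2).
It is linked across 1 clause boundary (Ø).
It functions as the subject of "slept", so the gap sits immediately after word 5 ("insisted").
Base order: The clerk insisted that coach had slept during the audit.

5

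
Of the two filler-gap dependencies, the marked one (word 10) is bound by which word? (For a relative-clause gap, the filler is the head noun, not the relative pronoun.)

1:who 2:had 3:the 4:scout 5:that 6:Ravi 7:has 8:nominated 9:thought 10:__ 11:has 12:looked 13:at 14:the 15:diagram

1

The marked gap is the subject of "looked".
Its filler is the fronted wh-phrase "who", at word 1.
(The other dependency links word 4 to a gap after word 8.)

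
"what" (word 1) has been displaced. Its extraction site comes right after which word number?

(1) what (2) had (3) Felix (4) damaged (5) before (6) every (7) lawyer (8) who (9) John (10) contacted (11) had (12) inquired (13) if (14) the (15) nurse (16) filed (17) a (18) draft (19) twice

The displaced element is "what" (word 1).
It functions as the direct object of "damaged", so the gap sits immediately after word 4 ("damaged").
Base order: Felix had damaged what before every lawyer who John contacted had inquired if the nurse filed a draft twice.

4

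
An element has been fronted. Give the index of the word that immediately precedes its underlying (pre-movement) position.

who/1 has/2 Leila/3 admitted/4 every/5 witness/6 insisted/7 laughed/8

7

The displaced element is "who" (word 1).
It is linked across 2 clause boundaries (Ø → Ø).
It functions as the subject of "laughed", so the gap sits immediately after word 7 ("insisted").
Base order: Leila has admitted every witness insisted who laughed.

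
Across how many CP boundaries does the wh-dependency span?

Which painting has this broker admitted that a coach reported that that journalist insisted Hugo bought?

3

"which painting" is extracted from the object of "bought".
Boundaries crossed, outermost first: [that], [that], [Ø] — 3 in total.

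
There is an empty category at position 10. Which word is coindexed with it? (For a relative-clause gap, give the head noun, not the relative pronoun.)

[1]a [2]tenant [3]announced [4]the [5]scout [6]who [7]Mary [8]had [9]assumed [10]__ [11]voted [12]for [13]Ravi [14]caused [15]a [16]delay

The gap at 10 is the subject of "voted", inside a relative clause.
The relative pronoun is "who" (word 6); it is bound by the head noun immediately before it.
Its filler is the head noun "scout", at word 5.

5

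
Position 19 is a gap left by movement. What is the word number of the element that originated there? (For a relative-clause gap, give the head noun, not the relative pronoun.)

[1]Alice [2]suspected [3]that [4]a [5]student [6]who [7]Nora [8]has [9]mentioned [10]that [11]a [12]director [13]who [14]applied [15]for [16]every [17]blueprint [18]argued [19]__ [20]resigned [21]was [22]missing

5

The gap at 19 is the subject of "resigned", inside a relative clause.
The relative pronoun is "who" (word 6); it is bound by the head noun immediately before it.
Its filler is the head noun "student", at word 5.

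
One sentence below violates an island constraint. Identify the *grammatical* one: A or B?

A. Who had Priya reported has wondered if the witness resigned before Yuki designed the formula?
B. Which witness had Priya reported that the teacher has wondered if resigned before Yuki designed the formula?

A

In B, the wh-phrase is extracted from inside a wh-island (introduced by "if"), which blocks movement.
In A, the extraction path crosses only that-complement boundaries, which are transparent.
So A is grammatical.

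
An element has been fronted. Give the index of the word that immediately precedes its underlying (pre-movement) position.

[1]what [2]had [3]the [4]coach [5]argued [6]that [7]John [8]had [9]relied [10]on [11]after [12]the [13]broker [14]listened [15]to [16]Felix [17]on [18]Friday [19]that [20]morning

The displaced element is "what" (word 1).
It is linked across 1 clause boundary (that).
It functions as the object of the preposition "on" of "relied", so the gap sits immediately after word 10 ("on").
Base order: The coach had argued that John had relied on what after the broker listened to Felix on Friday that morning.

10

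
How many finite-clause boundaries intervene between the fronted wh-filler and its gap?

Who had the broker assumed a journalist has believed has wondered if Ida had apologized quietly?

2

"who" is extracted from the subject of "wondered".
Boundaries crossed, outermost first: [Ø], [Ø] — 2 in total.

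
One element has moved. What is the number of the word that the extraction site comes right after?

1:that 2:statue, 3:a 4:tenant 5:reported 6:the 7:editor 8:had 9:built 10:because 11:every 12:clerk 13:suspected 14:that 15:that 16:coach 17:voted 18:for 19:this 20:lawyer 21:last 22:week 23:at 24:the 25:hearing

9

The displaced element is "that statue" (word 2).
It is linked across 1 clause boundary (Ø).
It functions as the direct object of "built", so the gap sits immediately after word 9 ("built").
Base order: A tenant reported the editor had built that statue because every clerk suspected that that coach voted for this lawyer last week at the hearing.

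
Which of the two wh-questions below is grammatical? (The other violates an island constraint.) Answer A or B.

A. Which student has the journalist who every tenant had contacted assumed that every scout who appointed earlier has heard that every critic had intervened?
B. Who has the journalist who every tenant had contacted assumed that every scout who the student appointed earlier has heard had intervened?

In A, the wh-phrase is extracted from inside a complex-NP island (relative clause) (introduced by "who"), which blocks movement.
In B, the extraction path crosses only that-complement boundaries, which are transparent.
So B is grammatical.

B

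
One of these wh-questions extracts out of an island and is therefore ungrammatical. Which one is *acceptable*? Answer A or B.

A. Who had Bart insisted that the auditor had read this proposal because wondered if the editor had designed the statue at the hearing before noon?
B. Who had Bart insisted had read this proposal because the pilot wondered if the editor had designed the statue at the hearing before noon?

In A, the wh-phrase is extracted from inside an adjunct island (introduced by "because"), which blocks movement.
In B, the extraction path crosses only that-complement boundaries, which are transparent.
So B is grammatical.

B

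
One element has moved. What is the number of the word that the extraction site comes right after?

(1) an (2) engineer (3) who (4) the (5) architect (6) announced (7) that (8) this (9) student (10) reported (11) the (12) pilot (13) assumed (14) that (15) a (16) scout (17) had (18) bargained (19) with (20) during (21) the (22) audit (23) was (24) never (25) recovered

19

The displaced element is "an engineer" (word 2).
It is linked across 3 clause boundaries (that → Ø → that).
It functions as the object of the preposition "with" of "bargained", so the gap sits immediately after word 19 ("with").
Base order: The architect announced that this student reported the pilot assumed that a scout had bargained with an engineer during the audit.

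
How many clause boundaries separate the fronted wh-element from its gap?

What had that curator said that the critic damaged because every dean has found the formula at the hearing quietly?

"what" is extracted from the object of "damaged".
Boundaries crossed, outermost first: [that] — 1 in total.

1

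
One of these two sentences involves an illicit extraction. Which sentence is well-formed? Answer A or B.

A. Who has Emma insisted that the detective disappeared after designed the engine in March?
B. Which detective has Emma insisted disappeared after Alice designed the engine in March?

B

In A, the wh-phrase is extracted from inside an adjunct island (introduced by "after"), which blocks movement.
In B, the extraction path crosses only that-complement boundaries, which are transparent.
So B is grammatical.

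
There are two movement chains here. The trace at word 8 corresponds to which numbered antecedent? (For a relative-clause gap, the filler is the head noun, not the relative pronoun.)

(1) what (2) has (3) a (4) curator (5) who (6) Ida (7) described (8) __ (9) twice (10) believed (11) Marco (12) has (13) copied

The marked gap is inside the relative clause, the direct object of "described".
Its filler is the head noun "curator" (via "who"), at word 4.
(The other dependency links word 1 to a gap after word 13.)

4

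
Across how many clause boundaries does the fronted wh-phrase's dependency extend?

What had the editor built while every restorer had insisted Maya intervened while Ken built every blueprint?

"what" originates inside the matrix clause — no clause boundary is crossed.

0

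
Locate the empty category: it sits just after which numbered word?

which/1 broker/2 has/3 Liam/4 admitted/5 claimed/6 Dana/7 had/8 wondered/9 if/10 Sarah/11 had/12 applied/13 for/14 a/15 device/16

The displaced element is "which broker" (word 2).
It is linked across 1 clause boundary (Ø).
It functions as the subject of "claimed", so the gap sits immediately after word 5 ("admitted").
Base order: Liam has admitted which broker claimed Dana had wondered if Sarah had applied for a device.

5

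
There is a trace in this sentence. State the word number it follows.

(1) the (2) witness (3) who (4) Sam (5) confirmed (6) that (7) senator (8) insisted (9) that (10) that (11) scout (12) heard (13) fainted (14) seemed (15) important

12

The displaced element is "the witness" (word 2).
It is linked across 3 clause boundaries (Ø → that → Ø).
It functions as the subject of "fainted", so the gap sits immediately after word 12 ("heard").
Base order: Sam confirmed that senator insisted that that scout heard the witness fainted.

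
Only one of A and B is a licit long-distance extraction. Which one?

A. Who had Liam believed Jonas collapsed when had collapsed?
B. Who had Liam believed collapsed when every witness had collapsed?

In A, the wh-phrase is extracted from inside an adjunct island (introduced by "when"), which blocks movement.
In B, the extraction path crosses only that-complement boundaries, which are transparent.
So B is grammatical.

B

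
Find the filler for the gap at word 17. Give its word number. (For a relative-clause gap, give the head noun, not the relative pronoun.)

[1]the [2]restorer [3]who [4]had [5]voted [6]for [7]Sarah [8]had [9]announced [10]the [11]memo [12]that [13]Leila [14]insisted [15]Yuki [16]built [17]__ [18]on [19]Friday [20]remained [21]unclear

11

The gap at 17 is the object of "built", inside a relative clause.
The relative pronoun is "that" (word 12); it is bound by the head noun immediately before it.
Its filler is the head noun "memo", at word 11.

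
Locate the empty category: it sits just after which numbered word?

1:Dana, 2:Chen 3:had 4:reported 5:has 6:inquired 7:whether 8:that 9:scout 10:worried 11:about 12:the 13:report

The displaced element is "Dana" (word 1).
It is linked across 1 clause boundary (Ø).
It functions as the subject of "inquired", so the gap sits immediately after word 4 ("reported").
Base order: Chen had reported that Dana has inquired whether that scout worried about the report.

4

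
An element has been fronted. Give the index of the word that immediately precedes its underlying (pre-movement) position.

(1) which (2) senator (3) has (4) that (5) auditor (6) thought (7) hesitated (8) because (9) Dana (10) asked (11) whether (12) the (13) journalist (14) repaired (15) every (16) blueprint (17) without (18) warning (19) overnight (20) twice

6

The displaced element is "which senator" (word 2).
It is linked across 1 clause boundary (Ø).
It functions as the subject of "hesitated", so the gap sits immediately after word 6 ("thought").
Base order: That auditor has thought that which senator hesitated because Dana asked whether the journalist repaired every blueprint without warning overnight twice.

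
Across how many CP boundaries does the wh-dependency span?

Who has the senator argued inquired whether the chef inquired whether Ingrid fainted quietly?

"who" is extracted from the subject of "inquired".
Boundaries crossed, outermost first: [Ø] — 1 in total.

1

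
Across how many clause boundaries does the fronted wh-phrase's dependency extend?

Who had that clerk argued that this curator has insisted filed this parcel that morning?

2

"who" is extracted from the subject of "filed".
Boundaries crossed, outermost first: [that], [Ø] — 2 in total.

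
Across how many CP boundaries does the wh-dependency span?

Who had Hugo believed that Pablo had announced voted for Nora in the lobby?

2

"who" is extracted from the subject of "voted".
Boundaries crossed, outermost first: [that], [Ø] — 2 in total.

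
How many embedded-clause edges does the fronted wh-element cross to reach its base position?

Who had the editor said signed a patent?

1

"who" is extracted from the subject of "signed".
Boundaries crossed, outermost first: [Ø] — 1 in total.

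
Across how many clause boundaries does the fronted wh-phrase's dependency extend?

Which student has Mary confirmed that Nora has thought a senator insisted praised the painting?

"which student" is extracted from the subject of "praised".
Boundaries crossed, outermost first: [that], [Ø], [Ø] — 3 in total.

3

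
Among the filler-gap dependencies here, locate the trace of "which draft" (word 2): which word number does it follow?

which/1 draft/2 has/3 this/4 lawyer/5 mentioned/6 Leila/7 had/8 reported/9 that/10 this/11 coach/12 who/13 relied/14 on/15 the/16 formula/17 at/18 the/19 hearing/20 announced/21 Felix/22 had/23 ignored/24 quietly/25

24

The displaced element is "which draft" (word 2).
It is linked across 3 clause boundaries (Ø → that → Ø).
It functions as the direct object of "ignored", so the gap sits immediately after word 24 ("ignored").
Base order: This lawyer has mentioned Leila had reported that this coach who relied on the formula at the hearing announced Felix had ignored which draft quietly.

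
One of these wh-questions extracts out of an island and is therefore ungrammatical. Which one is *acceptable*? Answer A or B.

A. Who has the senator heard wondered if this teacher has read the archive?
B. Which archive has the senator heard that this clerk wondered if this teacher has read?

A

In B, the wh-phrase is extracted from inside a wh-island (introduced by "if"), which blocks movement.
In A, the extraction path crosses only that-complement boundaries, which are transparent.
So A is grammatical.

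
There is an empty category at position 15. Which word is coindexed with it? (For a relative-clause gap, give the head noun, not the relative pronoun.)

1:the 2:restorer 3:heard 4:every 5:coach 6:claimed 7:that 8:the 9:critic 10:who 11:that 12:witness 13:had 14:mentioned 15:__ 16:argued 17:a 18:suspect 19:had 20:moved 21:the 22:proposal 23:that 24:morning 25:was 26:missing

The gap at 15 is the subject of "argued", inside a relative clause.
The relative pronoun is "who" (word 10); it is bound by the head noun immediately before it.
Its filler is the head noun "critic", at word 9.

9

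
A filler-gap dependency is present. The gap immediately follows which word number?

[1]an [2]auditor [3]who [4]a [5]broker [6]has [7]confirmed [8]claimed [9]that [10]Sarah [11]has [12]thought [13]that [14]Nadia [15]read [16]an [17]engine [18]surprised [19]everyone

7

The displaced element is "an auditor" (word 2).
It is linked across 1 clause boundary (Ø).
It functions as the subject of "claimed", so the gap sits immediately after word 7 ("confirmed").
Base order: A broker has confirmed that an auditor claimed that Sarah has thought that Nadia read an engine.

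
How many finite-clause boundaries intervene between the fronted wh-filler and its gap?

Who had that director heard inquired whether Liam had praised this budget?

1

"who" is extracted from the subject of "inquired".
Boundaries crossed, outermost first: [Ø] — 1 in total.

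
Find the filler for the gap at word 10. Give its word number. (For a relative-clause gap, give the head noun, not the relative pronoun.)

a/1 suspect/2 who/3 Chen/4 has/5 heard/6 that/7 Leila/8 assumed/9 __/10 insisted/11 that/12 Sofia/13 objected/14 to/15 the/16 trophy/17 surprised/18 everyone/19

The gap at 10 is the subject of "insisted", inside a relative clause.
The relative pronoun is "who" (word 3); it is bound by the head noun immediately before it.
Its filler is the head noun "suspect", at word 2.

2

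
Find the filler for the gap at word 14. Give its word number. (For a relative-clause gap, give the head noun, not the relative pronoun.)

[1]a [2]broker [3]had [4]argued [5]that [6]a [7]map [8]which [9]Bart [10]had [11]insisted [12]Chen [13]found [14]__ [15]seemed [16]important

The gap at 14 is the object of "found", inside a relative clause.
The relative pronoun is "which" (word 8); it is bound by the head noun immediately before it.
Its filler is the head noun "map", at word 7.

7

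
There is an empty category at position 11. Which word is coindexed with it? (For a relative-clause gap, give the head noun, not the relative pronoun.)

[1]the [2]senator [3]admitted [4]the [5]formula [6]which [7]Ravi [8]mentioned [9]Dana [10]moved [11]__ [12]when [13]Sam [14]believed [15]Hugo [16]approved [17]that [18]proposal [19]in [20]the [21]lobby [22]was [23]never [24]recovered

The gap at 11 is the object of "moved", inside a relative clause.
The relative pronoun is "which" (word 6); it is bound by the head noun immediately before it.
Its filler is the head noun "formula", at word 5.

5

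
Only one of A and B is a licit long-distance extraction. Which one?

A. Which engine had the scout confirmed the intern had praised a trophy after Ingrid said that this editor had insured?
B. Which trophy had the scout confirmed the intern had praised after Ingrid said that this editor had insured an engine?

B

In A, the wh-phrase is extracted from inside an adjunct island (introduced by "after"), which blocks movement.
In B, the extraction path crosses only that-complement boundaries, which are transparent.
So B is grammatical.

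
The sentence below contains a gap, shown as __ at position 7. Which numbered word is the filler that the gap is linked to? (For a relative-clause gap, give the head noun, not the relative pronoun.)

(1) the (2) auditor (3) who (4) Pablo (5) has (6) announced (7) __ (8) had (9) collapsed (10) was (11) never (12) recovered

2

The gap at 7 is the subject of "collapsed", inside a relative clause.
The relative pronoun is "who" (word 3); it is bound by the head noun immediately before it.
Its filler is the head noun "auditor", at word 2.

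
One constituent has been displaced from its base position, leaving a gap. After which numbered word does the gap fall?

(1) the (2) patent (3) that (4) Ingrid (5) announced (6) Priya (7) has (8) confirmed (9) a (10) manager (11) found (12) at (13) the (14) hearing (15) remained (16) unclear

The displaced element is "the patent" (word 2).
It is linked across 2 clause boundaries (Ø → Ø).
It functions as the direct object of "found", so the gap sits immediately after word 11 ("found").
Base order: Ingrid announced Priya has confirmed a manager found the patent at the hearing.

11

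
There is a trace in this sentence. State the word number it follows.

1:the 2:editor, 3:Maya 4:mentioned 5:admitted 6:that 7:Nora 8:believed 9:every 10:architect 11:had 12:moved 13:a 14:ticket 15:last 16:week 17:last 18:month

The displaced element is "the editor" (word 2).
It is linked across 1 clause boundary (Ø).
It functions as the subject of "admitted", so the gap sits immediately after word 4 ("mentioned").
Base order: Maya mentioned that the editor admitted that Nora believed every architect had moved a ticket last week last month.

4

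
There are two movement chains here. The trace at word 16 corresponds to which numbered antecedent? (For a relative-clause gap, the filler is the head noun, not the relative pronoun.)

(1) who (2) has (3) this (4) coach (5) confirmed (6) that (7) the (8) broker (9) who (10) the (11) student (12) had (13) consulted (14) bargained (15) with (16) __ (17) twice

The marked gap is the object of the preposition "with" of "bargained".
Its filler is the fronted wh-phrase "who", at word 1.
(The other dependency links word 8 to a gap after word 13.)

1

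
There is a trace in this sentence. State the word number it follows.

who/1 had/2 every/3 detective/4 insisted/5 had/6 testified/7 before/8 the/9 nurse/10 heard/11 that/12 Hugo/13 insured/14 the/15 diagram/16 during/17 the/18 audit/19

The displaced element is "who" (word 1).
It is linked across 1 clause boundary (Ø).
It functions as the subject of "testified", so the gap sits immediately after word 5 ("insisted").
Base order: Every detective had insisted that who had testified before the nurse heard that Hugo insured the diagram during the audit.

5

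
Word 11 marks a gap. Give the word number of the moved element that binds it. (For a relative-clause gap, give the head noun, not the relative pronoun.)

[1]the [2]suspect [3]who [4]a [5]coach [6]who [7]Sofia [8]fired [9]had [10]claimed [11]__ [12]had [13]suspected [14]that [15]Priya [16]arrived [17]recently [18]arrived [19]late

The gap at 11 is the subject of "suspected", inside a relative clause.
The relative pronoun is "who" (word 3); it is bound by the head noun immediately before it.
Its filler is the head noun "suspect", at word 2.

2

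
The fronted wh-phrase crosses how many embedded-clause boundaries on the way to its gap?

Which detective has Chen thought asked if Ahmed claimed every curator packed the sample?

"which detective" is extracted from the subject of "asked".
Boundaries crossed, outermost first: [Ø] — 1 in total.

1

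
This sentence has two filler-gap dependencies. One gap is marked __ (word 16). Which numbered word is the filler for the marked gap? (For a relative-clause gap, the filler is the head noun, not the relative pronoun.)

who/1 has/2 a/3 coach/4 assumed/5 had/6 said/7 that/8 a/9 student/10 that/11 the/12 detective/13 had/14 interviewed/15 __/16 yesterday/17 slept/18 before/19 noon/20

The marked gap is inside the relative clause, the direct object of "interviewed".
Its filler is the head noun "student" (via "that"), at word 10.
(The other dependency links word 1 to a gap after word 5.)

10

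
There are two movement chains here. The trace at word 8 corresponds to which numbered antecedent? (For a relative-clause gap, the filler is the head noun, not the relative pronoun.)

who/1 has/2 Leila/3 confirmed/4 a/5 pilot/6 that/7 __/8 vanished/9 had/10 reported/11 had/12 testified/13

The marked gap is inside the relative clause, the subject of "vanished".
Its filler is the head noun "pilot" (via "that"), at word 6.
(The other dependency links word 1 to a gap after word 11.)

6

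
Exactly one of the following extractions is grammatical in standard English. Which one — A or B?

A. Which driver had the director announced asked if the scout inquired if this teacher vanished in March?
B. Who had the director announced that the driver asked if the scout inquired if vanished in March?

A

In B, the wh-phrase is extracted from inside a wh-island (introduced by "if"), which blocks movement.
In A, the extraction path crosses only that-complement boundaries, which are transparent.
So A is grammatical.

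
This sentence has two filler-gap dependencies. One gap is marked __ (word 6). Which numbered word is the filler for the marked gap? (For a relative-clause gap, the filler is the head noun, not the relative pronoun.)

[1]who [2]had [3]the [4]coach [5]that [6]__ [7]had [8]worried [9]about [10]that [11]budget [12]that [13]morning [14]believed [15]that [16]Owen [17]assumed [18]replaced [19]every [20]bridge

The marked gap is inside the relative clause, the subject of "worried".
Its filler is the head noun "coach" (via "that"), at word 4.
(The other dependency links word 1 to a gap after word 17.)

4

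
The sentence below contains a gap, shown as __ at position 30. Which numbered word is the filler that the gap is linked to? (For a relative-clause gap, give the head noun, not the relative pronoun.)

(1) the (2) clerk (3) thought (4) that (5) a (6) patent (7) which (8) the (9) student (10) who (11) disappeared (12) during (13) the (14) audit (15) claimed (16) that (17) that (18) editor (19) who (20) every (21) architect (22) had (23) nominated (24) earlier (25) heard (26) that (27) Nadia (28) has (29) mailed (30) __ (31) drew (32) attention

The gap at 30 is the object of "mailed", inside a relative clause.
The relative pronoun is "which" (word 7); it is bound by the head noun immediately before it.
Its filler is the head noun "patent", at word 6.

6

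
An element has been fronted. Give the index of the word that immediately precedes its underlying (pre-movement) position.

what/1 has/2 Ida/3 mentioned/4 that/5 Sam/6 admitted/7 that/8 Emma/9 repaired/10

The displaced element is "what" (word 1).
It is linked across 2 clause boundaries (that → that).
It functions as the direct object of "repaired", so the gap sits immediately after word 10 ("repaired").
Base order: Ida has mentioned that Sam admitted that Emma repaired what.

10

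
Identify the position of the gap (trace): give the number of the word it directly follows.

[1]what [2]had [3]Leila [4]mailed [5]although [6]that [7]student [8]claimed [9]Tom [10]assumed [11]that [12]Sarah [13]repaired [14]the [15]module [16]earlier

The displaced element is "what" (word 1).
It functions as the direct object of "mailed", so the gap sits immediately after word 4 ("mailed").
Base order: Leila had mailed what although that student claimed Tom assumed that Sarah repaired the module earlier.

4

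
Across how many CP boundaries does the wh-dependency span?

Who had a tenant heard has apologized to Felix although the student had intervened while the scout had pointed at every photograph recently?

1

"who" is extracted from the subject of "apologized".
Boundaries crossed, outermost first: [Ø] — 1 in total.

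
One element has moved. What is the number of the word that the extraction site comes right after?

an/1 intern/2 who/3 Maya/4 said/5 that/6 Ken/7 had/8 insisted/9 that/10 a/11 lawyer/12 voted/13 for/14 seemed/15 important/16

14

The displaced element is "an intern" (word 2).
It is linked across 2 clause boundaries (that → that).
It functions as the object of the preposition "for" of "voted", so the gap sits immediately after word 14 ("for").
Base order: Maya said that Ken had insisted that a lawyer voted for an intern.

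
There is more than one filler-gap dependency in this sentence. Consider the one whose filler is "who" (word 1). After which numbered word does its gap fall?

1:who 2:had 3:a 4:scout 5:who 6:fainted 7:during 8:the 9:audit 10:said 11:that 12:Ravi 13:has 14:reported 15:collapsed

The displaced element is "who" (word 1).
It is linked across 2 clause boundaries (that → Ø).
It functions as the subject of "collapsed", so the gap sits immediately after word 14 ("reported").
Base order: A scout who fainted during the audit had said that Ravi has reported that who collapsed.

14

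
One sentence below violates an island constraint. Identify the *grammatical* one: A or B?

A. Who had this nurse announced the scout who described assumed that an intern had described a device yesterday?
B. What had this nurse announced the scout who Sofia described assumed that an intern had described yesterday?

B

In A, the wh-phrase is extracted from inside a complex-NP island (relative clause) (introduced by "who"), which blocks movement.
In B, the extraction path crosses only that-complement boundaries, which are transparent.
So B is grammatical.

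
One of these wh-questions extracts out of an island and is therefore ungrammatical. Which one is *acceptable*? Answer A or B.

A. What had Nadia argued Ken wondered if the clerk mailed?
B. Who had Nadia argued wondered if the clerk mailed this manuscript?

In A, the wh-phrase is extracted from inside a wh-island (introduced by "if"), which blocks movement.
In B, the extraction path crosses only that-complement boundaries, which are transparent.
So B is grammatical.

B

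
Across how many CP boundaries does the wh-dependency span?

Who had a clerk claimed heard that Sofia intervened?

"who" is extracted from the subject of "heard".
Boundaries crossed, outermost first: [Ø] — 1 in total.

1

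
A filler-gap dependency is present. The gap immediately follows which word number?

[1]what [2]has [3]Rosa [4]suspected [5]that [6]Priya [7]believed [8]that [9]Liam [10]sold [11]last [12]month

10

The displaced element is "what" (word 1).
It is linked across 2 clause boundaries (that → that).
It functions as the direct object of "sold", so the gap sits immediately after word 10 ("sold").
Base order: Rosa has suspected that Priya believed that Liam sold what last month.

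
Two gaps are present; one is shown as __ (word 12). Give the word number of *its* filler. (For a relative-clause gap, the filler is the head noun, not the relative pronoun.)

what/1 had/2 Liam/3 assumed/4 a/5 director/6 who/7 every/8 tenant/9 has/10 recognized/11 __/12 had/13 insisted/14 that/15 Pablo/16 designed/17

The marked gap is inside the relative clause, the direct object of "recognized".
Its filler is the head noun "director" (via "who"), at word 6.
(The other dependency links word 1 to a gap after word 17.)

6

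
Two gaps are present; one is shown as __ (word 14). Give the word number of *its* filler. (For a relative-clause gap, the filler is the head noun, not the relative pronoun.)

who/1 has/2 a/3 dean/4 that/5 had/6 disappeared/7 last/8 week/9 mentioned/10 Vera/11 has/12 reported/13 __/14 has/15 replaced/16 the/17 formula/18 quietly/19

The marked gap is the subject of "replaced".
Its filler is the fronted wh-phrase "who", at word 1.
(The other dependency links word 4 to a gap after word 5.)

1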